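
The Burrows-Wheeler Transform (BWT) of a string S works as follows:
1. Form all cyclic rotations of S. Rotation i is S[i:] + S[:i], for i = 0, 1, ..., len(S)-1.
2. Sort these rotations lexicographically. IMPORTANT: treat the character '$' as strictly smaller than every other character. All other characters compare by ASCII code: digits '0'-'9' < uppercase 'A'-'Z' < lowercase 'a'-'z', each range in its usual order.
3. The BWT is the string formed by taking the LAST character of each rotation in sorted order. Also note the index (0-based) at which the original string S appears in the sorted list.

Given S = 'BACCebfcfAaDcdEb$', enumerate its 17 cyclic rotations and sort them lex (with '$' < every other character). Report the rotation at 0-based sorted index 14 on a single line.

Answer: ebfcfAaDcdEb$BACC

Derivation:
All 17 rotations (rotation i = S[i:]+S[:i]):
  rot[0] = BACCebfcfAaDcdEb$
  rot[1] = ACCebfcfAaDcdEb$B
  rot[2] = CCebfcfAaDcdEb$BA
  rot[3] = CebfcfAaDcdEb$BAC
  rot[4] = ebfcfAaDcdEb$BACC
  rot[5] = bfcfAaDcdEb$BACCe
  rot[6] = fcfAaDcdEb$BACCeb
  rot[7] = cfAaDcdEb$BACCebf
  rot[8] = fAaDcdEb$BACCebfc
  rot[9] = AaDcdEb$BACCebfcf
  rot[10] = aDcdEb$BACCebfcfA
  rot[11] = DcdEb$BACCebfcfAa
  rot[12] = cdEb$BACCebfcfAaD
  rot[13] = dEb$BACCebfcfAaDc
  rot[14] = Eb$BACCebfcfAaDcd
  rot[15] = b$BACCebfcfAaDcdE
  rot[16] = $BACCebfcfAaDcdEb
Sorted (with $ < everything):
  sorted[0] = $BACCebfcfAaDcdEb
  sorted[1] = ACCebfcfAaDcdEb$B
  sorted[2] = AaDcdEb$BACCebfcf
  sorted[3] = BACCebfcfAaDcdEb$
  sorted[4] = CCebfcfAaDcdEb$BA
  sorted[5] = CebfcfAaDcdEb$BAC
  sorted[6] = DcdEb$BACCebfcfAa
  sorted[7] = Eb$BACCebfcfAaDcd
  sorted[8] = aDcdEb$BACCebfcfA
  sorted[9] = b$BACCebfcfAaDcdE
  sorted[10] = bfcfAaDcdEb$BACCe
  sorted[11] = cdEb$BACCebfcfAaD
  sorted[12] = cfAaDcdEb$BACCebf
  sorted[13] = dEb$BACCebfcfAaDc
  sorted[14] = ebfcfAaDcdEb$BACC
  sorted[15] = fAaDcdEb$BACCebfc
  sorted[16] = fcfAaDcdEb$BACCeb
sorted[14] = ebfcfAaDcdEb$BACC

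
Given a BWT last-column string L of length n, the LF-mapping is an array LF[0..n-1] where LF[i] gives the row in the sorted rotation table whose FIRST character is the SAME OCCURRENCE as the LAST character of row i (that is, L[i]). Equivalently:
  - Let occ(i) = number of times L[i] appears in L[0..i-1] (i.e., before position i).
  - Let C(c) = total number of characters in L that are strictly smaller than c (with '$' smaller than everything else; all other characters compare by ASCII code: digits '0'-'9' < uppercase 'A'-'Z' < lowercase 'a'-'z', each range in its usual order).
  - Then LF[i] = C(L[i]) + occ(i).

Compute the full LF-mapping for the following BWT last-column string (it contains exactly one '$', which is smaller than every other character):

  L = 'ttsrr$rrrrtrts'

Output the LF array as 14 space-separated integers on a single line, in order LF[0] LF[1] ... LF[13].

Char counts: '$':1, 'r':7, 's':2, 't':4
C (first-col start): C('$')=0, C('r')=1, C('s')=8, C('t')=10
L[0]='t': occ=0, LF[0]=C('t')+0=10+0=10
L[1]='t': occ=1, LF[1]=C('t')+1=10+1=11
L[2]='s': occ=0, LF[2]=C('s')+0=8+0=8
L[3]='r': occ=0, LF[3]=C('r')+0=1+0=1
L[4]='r': occ=1, LF[4]=C('r')+1=1+1=2
L[5]='$': occ=0, LF[5]=C('$')+0=0+0=0
L[6]='r': occ=2, LF[6]=C('r')+2=1+2=3
L[7]='r': occ=3, LF[7]=C('r')+3=1+3=4
L[8]='r': occ=4, LF[8]=C('r')+4=1+4=5
L[9]='r': occ=5, LF[9]=C('r')+5=1+5=6
L[10]='t': occ=2, LF[10]=C('t')+2=10+2=12
L[11]='r': occ=6, LF[11]=C('r')+6=1+6=7
L[12]='t': occ=3, LF[12]=C('t')+3=10+3=13
L[13]='s': occ=1, LF[13]=C('s')+1=8+1=9

Answer: 10 11 8 1 2 0 3 4 5 6 12 7 13 9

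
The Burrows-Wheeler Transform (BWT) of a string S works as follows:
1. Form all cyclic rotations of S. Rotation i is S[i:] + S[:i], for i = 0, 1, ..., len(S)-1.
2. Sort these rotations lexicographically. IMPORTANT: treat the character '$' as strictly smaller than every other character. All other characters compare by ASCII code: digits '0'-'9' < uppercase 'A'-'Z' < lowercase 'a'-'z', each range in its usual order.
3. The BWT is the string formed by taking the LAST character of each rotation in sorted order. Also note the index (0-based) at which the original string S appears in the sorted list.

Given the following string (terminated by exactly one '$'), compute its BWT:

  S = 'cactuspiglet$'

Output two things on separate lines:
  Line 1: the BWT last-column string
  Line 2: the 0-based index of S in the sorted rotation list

Answer: tc$alipgsuect
2

Derivation:
All 13 rotations (rotation i = S[i:]+S[:i]):
  rot[0] = cactuspiglet$
  rot[1] = actuspiglet$c
  rot[2] = ctuspiglet$ca
  rot[3] = tuspiglet$cac
  rot[4] = uspiglet$cact
  rot[5] = spiglet$cactu
  rot[6] = piglet$cactus
  rot[7] = iglet$cactusp
  rot[8] = glet$cactuspi
  rot[9] = let$cactuspig
  rot[10] = et$cactuspigl
  rot[11] = t$cactuspigle
  rot[12] = $cactuspiglet
Sorted (with $ < everything):
  sorted[0] = $cactuspiglet  (last char: 't')
  sorted[1] = actuspiglet$c  (last char: 'c')
  sorted[2] = cactuspiglet$  (last char: '$')
  sorted[3] = ctuspiglet$ca  (last char: 'a')
  sorted[4] = et$cactuspigl  (last char: 'l')
  sorted[5] = glet$cactuspi  (last char: 'i')
  sorted[6] = iglet$cactusp  (last char: 'p')
  sorted[7] = let$cactuspig  (last char: 'g')
  sorted[8] = piglet$cactus  (last char: 's')
  sorted[9] = spiglet$cactu  (last char: 'u')
  sorted[10] = t$cactuspigle  (last char: 'e')
  sorted[11] = tuspiglet$cac  (last char: 'c')
  sorted[12] = uspiglet$cact  (last char: 't')
Last column: tc$alipgsuect
Original string S is at sorted index 2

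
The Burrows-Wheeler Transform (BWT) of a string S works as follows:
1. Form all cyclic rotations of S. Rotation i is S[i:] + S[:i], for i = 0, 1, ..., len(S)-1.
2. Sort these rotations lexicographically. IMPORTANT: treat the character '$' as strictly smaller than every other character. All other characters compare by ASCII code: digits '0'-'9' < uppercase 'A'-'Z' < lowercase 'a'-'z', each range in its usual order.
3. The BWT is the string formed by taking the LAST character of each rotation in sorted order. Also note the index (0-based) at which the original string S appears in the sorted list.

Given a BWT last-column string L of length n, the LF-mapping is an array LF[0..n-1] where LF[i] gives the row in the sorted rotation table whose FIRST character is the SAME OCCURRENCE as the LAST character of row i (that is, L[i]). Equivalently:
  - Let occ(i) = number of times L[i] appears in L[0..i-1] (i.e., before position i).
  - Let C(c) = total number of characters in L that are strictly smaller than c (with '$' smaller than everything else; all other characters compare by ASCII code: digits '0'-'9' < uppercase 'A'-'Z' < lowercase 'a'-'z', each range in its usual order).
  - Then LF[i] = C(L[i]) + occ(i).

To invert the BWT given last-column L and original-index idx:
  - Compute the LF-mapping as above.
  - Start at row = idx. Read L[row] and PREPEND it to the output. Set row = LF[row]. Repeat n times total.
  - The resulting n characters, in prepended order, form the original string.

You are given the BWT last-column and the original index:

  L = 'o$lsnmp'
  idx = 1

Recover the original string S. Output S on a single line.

LF mapping: 4 0 1 6 3 2 5
Walk LF starting at row 1, prepending L[row]:
  step 1: row=1, L[1]='$', prepend. Next row=LF[1]=0
  step 2: row=0, L[0]='o', prepend. Next row=LF[0]=4
  step 3: row=4, L[4]='n', prepend. Next row=LF[4]=3
  step 4: row=3, L[3]='s', prepend. Next row=LF[3]=6
  step 5: row=6, L[6]='p', prepend. Next row=LF[6]=5
  step 6: row=5, L[5]='m', prepend. Next row=LF[5]=2
  step 7: row=2, L[2]='l', prepend. Next row=LF[2]=1
Reversed output: lmpsno$

Answer: lmpsno$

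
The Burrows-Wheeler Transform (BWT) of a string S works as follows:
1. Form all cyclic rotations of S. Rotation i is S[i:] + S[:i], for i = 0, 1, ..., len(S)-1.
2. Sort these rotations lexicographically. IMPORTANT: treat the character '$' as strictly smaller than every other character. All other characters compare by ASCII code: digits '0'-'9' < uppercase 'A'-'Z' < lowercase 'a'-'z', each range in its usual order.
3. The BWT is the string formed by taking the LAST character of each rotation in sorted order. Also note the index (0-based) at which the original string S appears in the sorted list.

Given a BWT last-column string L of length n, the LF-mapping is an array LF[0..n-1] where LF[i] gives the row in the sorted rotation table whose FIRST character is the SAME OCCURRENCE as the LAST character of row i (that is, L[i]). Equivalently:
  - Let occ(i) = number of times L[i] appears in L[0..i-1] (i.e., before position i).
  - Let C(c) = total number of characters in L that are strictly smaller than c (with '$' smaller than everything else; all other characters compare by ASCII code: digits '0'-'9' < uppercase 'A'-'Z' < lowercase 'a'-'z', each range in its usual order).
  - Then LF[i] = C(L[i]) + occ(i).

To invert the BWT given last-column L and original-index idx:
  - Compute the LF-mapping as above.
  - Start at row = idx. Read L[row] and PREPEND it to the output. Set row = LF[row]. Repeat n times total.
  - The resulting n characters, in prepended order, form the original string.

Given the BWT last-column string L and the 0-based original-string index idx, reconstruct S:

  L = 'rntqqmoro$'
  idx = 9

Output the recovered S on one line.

LF mapping: 7 2 9 5 6 1 3 8 4 0
Walk LF starting at row 9, prepending L[row]:
  step 1: row=9, L[9]='$', prepend. Next row=LF[9]=0
  step 2: row=0, L[0]='r', prepend. Next row=LF[0]=7
  step 3: row=7, L[7]='r', prepend. Next row=LF[7]=8
  step 4: row=8, L[8]='o', prepend. Next row=LF[8]=4
  step 5: row=4, L[4]='q', prepend. Next row=LF[4]=6
  step 6: row=6, L[6]='o', prepend. Next row=LF[6]=3
  step 7: row=3, L[3]='q', prepend. Next row=LF[3]=5
  step 8: row=5, L[5]='m', prepend. Next row=LF[5]=1
  step 9: row=1, L[1]='n', prepend. Next row=LF[1]=2
  step 10: row=2, L[2]='t', prepend. Next row=LF[2]=9
Reversed output: tnmqoqorr$

Answer: tnmqoqorr$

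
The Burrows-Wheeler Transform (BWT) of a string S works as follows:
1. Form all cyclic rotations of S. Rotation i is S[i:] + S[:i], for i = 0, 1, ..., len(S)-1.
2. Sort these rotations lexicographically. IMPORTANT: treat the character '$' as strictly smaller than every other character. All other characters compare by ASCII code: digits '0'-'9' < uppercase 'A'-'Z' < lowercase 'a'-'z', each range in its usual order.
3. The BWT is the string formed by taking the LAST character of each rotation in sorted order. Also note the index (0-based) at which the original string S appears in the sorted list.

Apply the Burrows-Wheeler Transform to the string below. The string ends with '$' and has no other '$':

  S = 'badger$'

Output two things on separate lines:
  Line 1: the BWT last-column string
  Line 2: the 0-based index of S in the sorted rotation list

Answer: rb$agde
2

Derivation:
All 7 rotations (rotation i = S[i:]+S[:i]):
  rot[0] = badger$
  rot[1] = adger$b
  rot[2] = dger$ba
  rot[3] = ger$bad
  rot[4] = er$badg
  rot[5] = r$badge
  rot[6] = $badger
Sorted (with $ < everything):
  sorted[0] = $badger  (last char: 'r')
  sorted[1] = adger$b  (last char: 'b')
  sorted[2] = badger$  (last char: '$')
  sorted[3] = dger$ba  (last char: 'a')
  sorted[4] = er$badg  (last char: 'g')
  sorted[5] = ger$bad  (last char: 'd')
  sorted[6] = r$badge  (last char: 'e')
Last column: rb$agde
Original string S is at sorted index 2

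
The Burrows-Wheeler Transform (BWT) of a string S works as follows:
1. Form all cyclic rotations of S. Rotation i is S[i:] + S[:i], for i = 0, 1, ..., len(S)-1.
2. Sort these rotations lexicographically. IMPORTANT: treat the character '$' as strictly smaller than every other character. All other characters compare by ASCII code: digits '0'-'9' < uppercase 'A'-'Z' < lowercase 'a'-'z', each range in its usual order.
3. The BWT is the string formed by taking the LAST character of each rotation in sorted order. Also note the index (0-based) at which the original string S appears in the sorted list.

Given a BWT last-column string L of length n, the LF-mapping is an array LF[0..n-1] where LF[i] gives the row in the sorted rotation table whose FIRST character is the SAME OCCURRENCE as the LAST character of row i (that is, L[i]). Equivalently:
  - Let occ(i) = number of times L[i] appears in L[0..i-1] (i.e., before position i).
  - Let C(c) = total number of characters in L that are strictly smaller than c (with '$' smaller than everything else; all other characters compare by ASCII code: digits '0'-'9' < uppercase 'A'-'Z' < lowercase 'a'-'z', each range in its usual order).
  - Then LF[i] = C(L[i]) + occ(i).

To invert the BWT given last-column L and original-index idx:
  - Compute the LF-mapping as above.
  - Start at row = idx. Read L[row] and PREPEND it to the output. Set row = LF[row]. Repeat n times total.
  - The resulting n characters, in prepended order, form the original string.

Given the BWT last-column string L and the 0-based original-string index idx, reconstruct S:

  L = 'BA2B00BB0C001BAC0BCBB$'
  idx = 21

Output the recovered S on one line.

Answer: CBCBB0BBCA00AB1B0200B$

Derivation:
LF mapping: 11 9 8 12 1 2 13 14 3 19 4 5 7 15 10 20 6 16 21 17 18 0
Walk LF starting at row 21, prepending L[row]:
  step 1: row=21, L[21]='$', prepend. Next row=LF[21]=0
  step 2: row=0, L[0]='B', prepend. Next row=LF[0]=11
  step 3: row=11, L[11]='0', prepend. Next row=LF[11]=5
  step 4: row=5, L[5]='0', prepend. Next row=LF[5]=2
  step 5: row=2, L[2]='2', prepend. Next row=LF[2]=8
  step 6: row=8, L[8]='0', prepend. Next row=LF[8]=3
  step 7: row=3, L[3]='B', prepend. Next row=LF[3]=12
  step 8: row=12, L[12]='1', prepend. Next row=LF[12]=7
  step 9: row=7, L[7]='B', prepend. Next row=LF[7]=14
  step 10: row=14, L[14]='A', prepend. Next row=LF[14]=10
  step 11: row=10, L[10]='0', prepend. Next row=LF[10]=4
  step 12: row=4, L[4]='0', prepend. Next row=LF[4]=1
  step 13: row=1, L[1]='A', prepend. Next row=LF[1]=9
  step 14: row=9, L[9]='C', prepend. Next row=LF[9]=19
  step 15: row=19, L[19]='B', prepend. Next row=LF[19]=17
  step 16: row=17, L[17]='B', prepend. Next row=LF[17]=16
  step 17: row=16, L[16]='0', prepend. Next row=LF[16]=6
  step 18: row=6, L[6]='B', prepend. Next row=LF[6]=13
  step 19: row=13, L[13]='B', prepend. Next row=LF[13]=15
  step 20: row=15, L[15]='C', prepend. Next row=LF[15]=20
  step 21: row=20, L[20]='B', prepend. Next row=LF[20]=18
  step 22: row=18, L[18]='C', prepend. Next row=LF[18]=21
Reversed output: CBCBB0BBCA00AB1B0200B$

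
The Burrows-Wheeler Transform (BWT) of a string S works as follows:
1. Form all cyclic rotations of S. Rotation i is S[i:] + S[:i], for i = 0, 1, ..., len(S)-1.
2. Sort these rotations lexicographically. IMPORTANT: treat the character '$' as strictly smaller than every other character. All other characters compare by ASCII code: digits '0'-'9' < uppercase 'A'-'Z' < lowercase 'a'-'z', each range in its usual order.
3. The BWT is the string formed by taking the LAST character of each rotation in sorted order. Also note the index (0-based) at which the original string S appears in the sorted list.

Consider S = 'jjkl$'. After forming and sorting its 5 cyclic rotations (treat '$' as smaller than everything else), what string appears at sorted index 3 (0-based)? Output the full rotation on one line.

All 5 rotations (rotation i = S[i:]+S[:i]):
  rot[0] = jjkl$
  rot[1] = jkl$j
  rot[2] = kl$jj
  rot[3] = l$jjk
  rot[4] = $jjkl
Sorted (with $ < everything):
  sorted[0] = $jjkl
  sorted[1] = jjkl$
  sorted[2] = jkl$j
  sorted[3] = kl$jj
  sorted[4] = l$jjk
sorted[3] = kl$jj

Answer: kl$jj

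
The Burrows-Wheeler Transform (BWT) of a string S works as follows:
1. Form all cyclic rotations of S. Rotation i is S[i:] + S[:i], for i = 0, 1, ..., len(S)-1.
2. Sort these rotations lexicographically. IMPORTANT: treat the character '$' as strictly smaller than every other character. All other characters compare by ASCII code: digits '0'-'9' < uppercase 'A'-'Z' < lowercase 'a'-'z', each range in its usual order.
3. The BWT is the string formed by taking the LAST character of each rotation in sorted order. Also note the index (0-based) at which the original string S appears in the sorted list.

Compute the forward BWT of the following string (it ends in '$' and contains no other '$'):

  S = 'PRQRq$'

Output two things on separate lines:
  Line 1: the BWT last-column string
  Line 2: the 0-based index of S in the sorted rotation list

All 6 rotations (rotation i = S[i:]+S[:i]):
  rot[0] = PRQRq$
  rot[1] = RQRq$P
  rot[2] = QRq$PR
  rot[3] = Rq$PRQ
  rot[4] = q$PRQR
  rot[5] = $PRQRq
Sorted (with $ < everything):
  sorted[0] = $PRQRq  (last char: 'q')
  sorted[1] = PRQRq$  (last char: '$')
  sorted[2] = QRq$PR  (last char: 'R')
  sorted[3] = RQRq$P  (last char: 'P')
  sorted[4] = Rq$PRQ  (last char: 'Q')
  sorted[5] = q$PRQR  (last char: 'R')
Last column: q$RPQR
Original string S is at sorted index 1

Answer: q$RPQR
1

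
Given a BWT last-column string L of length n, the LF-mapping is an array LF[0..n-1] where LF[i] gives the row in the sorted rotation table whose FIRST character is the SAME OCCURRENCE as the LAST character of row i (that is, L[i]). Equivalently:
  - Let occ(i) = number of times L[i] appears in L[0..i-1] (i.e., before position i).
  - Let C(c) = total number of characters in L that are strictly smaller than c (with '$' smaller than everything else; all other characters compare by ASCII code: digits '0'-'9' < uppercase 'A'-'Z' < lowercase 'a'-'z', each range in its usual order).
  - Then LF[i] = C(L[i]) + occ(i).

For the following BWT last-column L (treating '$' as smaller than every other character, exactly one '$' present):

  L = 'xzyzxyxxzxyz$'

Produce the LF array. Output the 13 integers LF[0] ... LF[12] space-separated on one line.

Answer: 1 9 6 10 2 7 3 4 11 5 8 12 0

Derivation:
Char counts: '$':1, 'x':5, 'y':3, 'z':4
C (first-col start): C('$')=0, C('x')=1, C('y')=6, C('z')=9
L[0]='x': occ=0, LF[0]=C('x')+0=1+0=1
L[1]='z': occ=0, LF[1]=C('z')+0=9+0=9
L[2]='y': occ=0, LF[2]=C('y')+0=6+0=6
L[3]='z': occ=1, LF[3]=C('z')+1=9+1=10
L[4]='x': occ=1, LF[4]=C('x')+1=1+1=2
L[5]='y': occ=1, LF[5]=C('y')+1=6+1=7
L[6]='x': occ=2, LF[6]=C('x')+2=1+2=3
L[7]='x': occ=3, LF[7]=C('x')+3=1+3=4
L[8]='z': occ=2, LF[8]=C('z')+2=9+2=11
L[9]='x': occ=4, LF[9]=C('x')+4=1+4=5
L[10]='y': occ=2, LF[10]=C('y')+2=6+2=8
L[11]='z': occ=3, LF[11]=C('z')+3=9+3=12
L[12]='$': occ=0, LF[12]=C('$')+0=0+0=0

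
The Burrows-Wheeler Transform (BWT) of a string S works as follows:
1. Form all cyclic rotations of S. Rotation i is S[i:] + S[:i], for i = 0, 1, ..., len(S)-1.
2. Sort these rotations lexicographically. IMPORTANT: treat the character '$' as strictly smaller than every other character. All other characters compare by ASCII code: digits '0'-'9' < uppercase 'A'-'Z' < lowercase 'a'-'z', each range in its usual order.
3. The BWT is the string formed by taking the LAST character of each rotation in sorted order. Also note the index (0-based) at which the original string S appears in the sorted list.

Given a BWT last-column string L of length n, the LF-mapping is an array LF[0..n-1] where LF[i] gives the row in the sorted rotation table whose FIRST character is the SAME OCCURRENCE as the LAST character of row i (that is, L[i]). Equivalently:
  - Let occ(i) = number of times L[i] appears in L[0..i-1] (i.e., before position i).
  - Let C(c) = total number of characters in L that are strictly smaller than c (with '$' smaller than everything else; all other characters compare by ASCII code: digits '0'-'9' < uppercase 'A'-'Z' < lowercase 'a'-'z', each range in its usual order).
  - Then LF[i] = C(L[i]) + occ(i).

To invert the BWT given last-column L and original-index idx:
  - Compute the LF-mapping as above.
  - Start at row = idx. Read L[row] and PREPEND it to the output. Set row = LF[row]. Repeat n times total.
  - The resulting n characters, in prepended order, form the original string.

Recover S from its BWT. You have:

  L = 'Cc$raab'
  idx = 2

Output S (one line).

Answer: abracC$

Derivation:
LF mapping: 1 5 0 6 2 3 4
Walk LF starting at row 2, prepending L[row]:
  step 1: row=2, L[2]='$', prepend. Next row=LF[2]=0
  step 2: row=0, L[0]='C', prepend. Next row=LF[0]=1
  step 3: row=1, L[1]='c', prepend. Next row=LF[1]=5
  step 4: row=5, L[5]='a', prepend. Next row=LF[5]=3
  step 5: row=3, L[3]='r', prepend. Next row=LF[3]=6
  step 6: row=6, L[6]='b', prepend. Next row=LF[6]=4
  step 7: row=4, L[4]='a', prepend. Next row=LF[4]=2
Reversed output: abracC$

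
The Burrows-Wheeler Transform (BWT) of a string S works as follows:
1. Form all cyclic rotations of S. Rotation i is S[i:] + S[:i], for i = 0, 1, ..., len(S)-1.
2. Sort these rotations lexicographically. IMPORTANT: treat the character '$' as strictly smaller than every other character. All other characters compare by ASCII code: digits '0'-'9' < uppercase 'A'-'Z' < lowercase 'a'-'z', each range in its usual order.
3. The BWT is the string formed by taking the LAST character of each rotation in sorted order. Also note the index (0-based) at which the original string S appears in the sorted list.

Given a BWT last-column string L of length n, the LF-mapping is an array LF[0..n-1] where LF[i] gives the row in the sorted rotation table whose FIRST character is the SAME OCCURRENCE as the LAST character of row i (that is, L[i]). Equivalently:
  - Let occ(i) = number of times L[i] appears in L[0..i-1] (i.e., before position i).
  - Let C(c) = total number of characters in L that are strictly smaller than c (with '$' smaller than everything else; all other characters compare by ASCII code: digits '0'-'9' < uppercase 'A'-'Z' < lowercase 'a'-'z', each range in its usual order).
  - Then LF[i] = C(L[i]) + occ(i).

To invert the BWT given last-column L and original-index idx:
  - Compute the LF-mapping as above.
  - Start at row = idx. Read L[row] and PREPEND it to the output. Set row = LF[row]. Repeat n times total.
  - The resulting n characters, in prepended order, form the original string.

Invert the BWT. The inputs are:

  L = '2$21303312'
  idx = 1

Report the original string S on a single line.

Answer: 021132332$

Derivation:
LF mapping: 4 0 5 2 7 1 8 9 3 6
Walk LF starting at row 1, prepending L[row]:
  step 1: row=1, L[1]='$', prepend. Next row=LF[1]=0
  step 2: row=0, L[0]='2', prepend. Next row=LF[0]=4
  step 3: row=4, L[4]='3', prepend. Next row=LF[4]=7
  step 4: row=7, L[7]='3', prepend. Next row=LF[7]=9
  step 5: row=9, L[9]='2', prepend. Next row=LF[9]=6
  step 6: row=6, L[6]='3', prepend. Next row=LF[6]=8
  step 7: row=8, L[8]='1', prepend. Next row=LF[8]=3
  step 8: row=3, L[3]='1', prepend. Next row=LF[3]=2
  step 9: row=2, L[2]='2', prepend. Next row=LF[2]=5
  step 10: row=5, L[5]='0', prepend. Next row=LF[5]=1
Reversed output: 021132332$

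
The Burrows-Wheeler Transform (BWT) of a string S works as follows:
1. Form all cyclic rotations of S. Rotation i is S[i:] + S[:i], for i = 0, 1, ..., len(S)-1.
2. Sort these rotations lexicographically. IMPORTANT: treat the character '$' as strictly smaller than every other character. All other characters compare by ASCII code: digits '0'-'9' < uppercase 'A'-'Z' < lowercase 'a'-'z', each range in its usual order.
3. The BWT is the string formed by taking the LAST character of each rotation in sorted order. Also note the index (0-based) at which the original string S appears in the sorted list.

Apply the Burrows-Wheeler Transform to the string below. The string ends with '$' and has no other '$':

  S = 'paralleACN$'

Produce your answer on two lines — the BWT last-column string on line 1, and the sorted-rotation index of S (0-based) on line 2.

All 11 rotations (rotation i = S[i:]+S[:i]):
  rot[0] = paralleACN$
  rot[1] = aralleACN$p
  rot[2] = ralleACN$pa
  rot[3] = alleACN$par
  rot[4] = lleACN$para
  rot[5] = leACN$paral
  rot[6] = eACN$parall
  rot[7] = ACN$paralle
  rot[8] = CN$paralleA
  rot[9] = N$paralleAC
  rot[10] = $paralleACN
Sorted (with $ < everything):
  sorted[0] = $paralleACN  (last char: 'N')
  sorted[1] = ACN$paralle  (last char: 'e')
  sorted[2] = CN$paralleA  (last char: 'A')
  sorted[3] = N$paralleAC  (last char: 'C')
  sorted[4] = alleACN$par  (last char: 'r')
  sorted[5] = aralleACN$p  (last char: 'p')
  sorted[6] = eACN$parall  (last char: 'l')
  sorted[7] = leACN$paral  (last char: 'l')
  sorted[8] = lleACN$para  (last char: 'a')
  sorted[9] = paralleACN$  (last char: '$')
  sorted[10] = ralleACN$pa  (last char: 'a')
Last column: NeACrplla$a
Original string S is at sorted index 9

Answer: NeACrplla$a
9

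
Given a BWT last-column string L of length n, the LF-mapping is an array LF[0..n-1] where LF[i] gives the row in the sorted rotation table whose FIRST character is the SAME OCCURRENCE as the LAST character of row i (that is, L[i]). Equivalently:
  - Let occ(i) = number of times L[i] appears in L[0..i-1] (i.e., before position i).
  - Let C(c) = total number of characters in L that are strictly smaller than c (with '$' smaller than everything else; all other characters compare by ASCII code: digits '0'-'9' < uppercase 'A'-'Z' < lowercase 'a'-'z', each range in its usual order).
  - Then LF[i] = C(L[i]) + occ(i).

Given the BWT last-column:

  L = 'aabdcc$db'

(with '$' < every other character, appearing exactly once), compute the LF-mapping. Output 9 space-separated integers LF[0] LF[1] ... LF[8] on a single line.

Char counts: '$':1, 'a':2, 'b':2, 'c':2, 'd':2
C (first-col start): C('$')=0, C('a')=1, C('b')=3, C('c')=5, C('d')=7
L[0]='a': occ=0, LF[0]=C('a')+0=1+0=1
L[1]='a': occ=1, LF[1]=C('a')+1=1+1=2
L[2]='b': occ=0, LF[2]=C('b')+0=3+0=3
L[3]='d': occ=0, LF[3]=C('d')+0=7+0=7
L[4]='c': occ=0, LF[4]=C('c')+0=5+0=5
L[5]='c': occ=1, LF[5]=C('c')+1=5+1=6
L[6]='$': occ=0, LF[6]=C('$')+0=0+0=0
L[7]='d': occ=1, LF[7]=C('d')+1=7+1=8
L[8]='b': occ=1, LF[8]=C('b')+1=3+1=4

Answer: 1 2 3 7 5 6 0 8 4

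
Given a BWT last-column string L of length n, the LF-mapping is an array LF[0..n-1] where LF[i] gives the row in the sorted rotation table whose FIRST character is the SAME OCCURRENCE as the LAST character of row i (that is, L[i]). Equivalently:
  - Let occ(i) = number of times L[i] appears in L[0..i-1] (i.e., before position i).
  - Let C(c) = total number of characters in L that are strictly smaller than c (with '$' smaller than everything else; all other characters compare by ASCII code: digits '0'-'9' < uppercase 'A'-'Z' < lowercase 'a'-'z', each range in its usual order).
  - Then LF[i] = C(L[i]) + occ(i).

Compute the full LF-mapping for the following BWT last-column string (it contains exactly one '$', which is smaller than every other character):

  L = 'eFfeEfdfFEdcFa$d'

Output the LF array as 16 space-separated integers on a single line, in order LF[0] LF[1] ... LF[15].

Answer: 11 3 13 12 1 14 8 15 4 2 9 7 5 6 0 10

Derivation:
Char counts: '$':1, 'E':2, 'F':3, 'a':1, 'c':1, 'd':3, 'e':2, 'f':3
C (first-col start): C('$')=0, C('E')=1, C('F')=3, C('a')=6, C('c')=7, C('d')=8, C('e')=11, C('f')=13
L[0]='e': occ=0, LF[0]=C('e')+0=11+0=11
L[1]='F': occ=0, LF[1]=C('F')+0=3+0=3
L[2]='f': occ=0, LF[2]=C('f')+0=13+0=13
L[3]='e': occ=1, LF[3]=C('e')+1=11+1=12
L[4]='E': occ=0, LF[4]=C('E')+0=1+0=1
L[5]='f': occ=1, LF[5]=C('f')+1=13+1=14
L[6]='d': occ=0, LF[6]=C('d')+0=8+0=8
L[7]='f': occ=2, LF[7]=C('f')+2=13+2=15
L[8]='F': occ=1, LF[8]=C('F')+1=3+1=4
L[9]='E': occ=1, LF[9]=C('E')+1=1+1=2
L[10]='d': occ=1, LF[10]=C('d')+1=8+1=9
L[11]='c': occ=0, LF[11]=C('c')+0=7+0=7
L[12]='F': occ=2, LF[12]=C('F')+2=3+2=5
L[13]='a': occ=0, LF[13]=C('a')+0=6+0=6
L[14]='$': occ=0, LF[14]=C('$')+0=0+0=0
L[15]='d': occ=2, LF[15]=C('d')+2=8+2=10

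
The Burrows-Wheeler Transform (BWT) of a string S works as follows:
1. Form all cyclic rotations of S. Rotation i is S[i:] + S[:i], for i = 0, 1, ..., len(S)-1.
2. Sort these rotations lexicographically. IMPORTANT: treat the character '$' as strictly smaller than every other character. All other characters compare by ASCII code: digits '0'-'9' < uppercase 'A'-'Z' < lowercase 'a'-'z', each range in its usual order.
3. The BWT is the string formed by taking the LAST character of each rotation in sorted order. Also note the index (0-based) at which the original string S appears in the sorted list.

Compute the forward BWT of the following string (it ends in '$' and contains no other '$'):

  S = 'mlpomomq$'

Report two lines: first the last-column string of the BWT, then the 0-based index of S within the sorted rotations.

All 9 rotations (rotation i = S[i:]+S[:i]):
  rot[0] = mlpomomq$
  rot[1] = lpomomq$m
  rot[2] = pomomq$ml
  rot[3] = omomq$mlp
  rot[4] = momq$mlpo
  rot[5] = omq$mlpom
  rot[6] = mq$mlpomo
  rot[7] = q$mlpomom
  rot[8] = $mlpomomq
Sorted (with $ < everything):
  sorted[0] = $mlpomomq  (last char: 'q')
  sorted[1] = lpomomq$m  (last char: 'm')
  sorted[2] = mlpomomq$  (last char: '$')
  sorted[3] = momq$mlpo  (last char: 'o')
  sorted[4] = mq$mlpomo  (last char: 'o')
  sorted[5] = omomq$mlp  (last char: 'p')
  sorted[6] = omq$mlpom  (last char: 'm')
  sorted[7] = pomomq$ml  (last char: 'l')
  sorted[8] = q$mlpomom  (last char: 'm')
Last column: qm$oopmlm
Original string S is at sorted index 2

Answer: qm$oopmlm
2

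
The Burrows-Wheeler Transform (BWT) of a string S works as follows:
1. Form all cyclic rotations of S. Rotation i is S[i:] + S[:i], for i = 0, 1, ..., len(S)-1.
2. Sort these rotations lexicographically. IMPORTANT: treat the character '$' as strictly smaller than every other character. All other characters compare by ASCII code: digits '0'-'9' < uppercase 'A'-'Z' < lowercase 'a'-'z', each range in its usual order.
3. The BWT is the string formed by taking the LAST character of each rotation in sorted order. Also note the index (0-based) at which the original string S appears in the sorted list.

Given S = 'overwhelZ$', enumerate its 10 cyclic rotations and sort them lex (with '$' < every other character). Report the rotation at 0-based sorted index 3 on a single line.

Answer: erwhelZ$ov

Derivation:
All 10 rotations (rotation i = S[i:]+S[:i]):
  rot[0] = overwhelZ$
  rot[1] = verwhelZ$o
  rot[2] = erwhelZ$ov
  rot[3] = rwhelZ$ove
  rot[4] = whelZ$over
  rot[5] = helZ$overw
  rot[6] = elZ$overwh
  rot[7] = lZ$overwhe
  rot[8] = Z$overwhel
  rot[9] = $overwhelZ
Sorted (with $ < everything):
  sorted[0] = $overwhelZ
  sorted[1] = Z$overwhel
  sorted[2] = elZ$overwh
  sorted[3] = erwhelZ$ov
  sorted[4] = helZ$overw
  sorted[5] = lZ$overwhe
  sorted[6] = overwhelZ$
  sorted[7] = rwhelZ$ove
  sorted[8] = verwhelZ$o
  sorted[9] = whelZ$over
sorted[3] = erwhelZ$ov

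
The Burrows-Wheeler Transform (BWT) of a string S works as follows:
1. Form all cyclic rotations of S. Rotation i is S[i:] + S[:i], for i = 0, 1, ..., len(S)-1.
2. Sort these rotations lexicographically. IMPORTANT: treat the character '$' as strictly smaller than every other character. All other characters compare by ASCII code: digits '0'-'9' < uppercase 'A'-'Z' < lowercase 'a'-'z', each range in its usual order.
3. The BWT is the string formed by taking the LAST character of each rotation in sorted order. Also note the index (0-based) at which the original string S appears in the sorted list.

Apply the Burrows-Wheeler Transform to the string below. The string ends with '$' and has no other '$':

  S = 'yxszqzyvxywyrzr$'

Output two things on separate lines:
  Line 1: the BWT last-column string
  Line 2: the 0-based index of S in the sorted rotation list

Answer: rzzyxyyyvwzx$srq
12

Derivation:
All 16 rotations (rotation i = S[i:]+S[:i]):
  rot[0] = yxszqzyvxywyrzr$
  rot[1] = xszqzyvxywyrzr$y
  rot[2] = szqzyvxywyrzr$yx
  rot[3] = zqzyvxywyrzr$yxs
  rot[4] = qzyvxywyrzr$yxsz
  rot[5] = zyvxywyrzr$yxszq
  rot[6] = yvxywyrzr$yxszqz
  rot[7] = vxywyrzr$yxszqzy
  rot[8] = xywyrzr$yxszqzyv
  rot[9] = ywyrzr$yxszqzyvx
  rot[10] = wyrzr$yxszqzyvxy
  rot[11] = yrzr$yxszqzyvxyw
  rot[12] = rzr$yxszqzyvxywy
  rot[13] = zr$yxszqzyvxywyr
  rot[14] = r$yxszqzyvxywyrz
  rot[15] = $yxszqzyvxywyrzr
Sorted (with $ < everything):
  sorted[0] = $yxszqzyvxywyrzr  (last char: 'r')
  sorted[1] = qzyvxywyrzr$yxsz  (last char: 'z')
  sorted[2] = r$yxszqzyvxywyrz  (last char: 'z')
  sorted[3] = rzr$yxszqzyvxywy  (last char: 'y')
  sorted[4] = szqzyvxywyrzr$yx  (last char: 'x')
  sorted[5] = vxywyrzr$yxszqzy  (last char: 'y')
  sorted[6] = wyrzr$yxszqzyvxy  (last char: 'y')
  sorted[7] = xszqzyvxywyrzr$y  (last char: 'y')
  sorted[8] = xywyrzr$yxszqzyv  (last char: 'v')
  sorted[9] = yrzr$yxszqzyvxyw  (last char: 'w')
  sorted[10] = yvxywyrzr$yxszqz  (last char: 'z')
  sorted[11] = ywyrzr$yxszqzyvx  (last char: 'x')
  sorted[12] = yxszqzyvxywyrzr$  (last char: '$')
  sorted[13] = zqzyvxywyrzr$yxs  (last char: 's')
  sorted[14] = zr$yxszqzyvxywyr  (last char: 'r')
  sorted[15] = zyvxywyrzr$yxszq  (last char: 'q')
Last column: rzzyxyyyvwzx$srq
Original string S is at sorted index 12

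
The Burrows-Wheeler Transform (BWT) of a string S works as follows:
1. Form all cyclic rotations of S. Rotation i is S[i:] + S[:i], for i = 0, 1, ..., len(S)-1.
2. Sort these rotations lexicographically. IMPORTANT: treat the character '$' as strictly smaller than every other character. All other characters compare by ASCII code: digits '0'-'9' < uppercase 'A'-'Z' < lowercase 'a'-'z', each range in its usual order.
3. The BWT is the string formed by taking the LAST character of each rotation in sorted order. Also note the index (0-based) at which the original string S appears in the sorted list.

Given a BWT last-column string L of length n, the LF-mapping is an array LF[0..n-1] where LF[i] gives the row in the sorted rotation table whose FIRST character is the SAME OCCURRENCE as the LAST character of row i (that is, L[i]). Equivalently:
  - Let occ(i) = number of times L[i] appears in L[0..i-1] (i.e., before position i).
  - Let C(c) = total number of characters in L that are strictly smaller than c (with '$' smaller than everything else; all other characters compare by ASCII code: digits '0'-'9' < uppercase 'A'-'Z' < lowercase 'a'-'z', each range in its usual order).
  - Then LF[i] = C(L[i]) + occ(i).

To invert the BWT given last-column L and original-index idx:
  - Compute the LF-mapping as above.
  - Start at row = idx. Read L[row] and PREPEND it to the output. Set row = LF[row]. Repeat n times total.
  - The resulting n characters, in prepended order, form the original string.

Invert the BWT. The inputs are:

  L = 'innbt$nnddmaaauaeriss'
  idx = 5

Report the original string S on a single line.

LF mapping: 9 12 13 5 19 0 14 15 6 7 11 1 2 3 20 4 8 16 10 17 18
Walk LF starting at row 5, prepending L[row]:
  step 1: row=5, L[5]='$', prepend. Next row=LF[5]=0
  step 2: row=0, L[0]='i', prepend. Next row=LF[0]=9
  step 3: row=9, L[9]='d', prepend. Next row=LF[9]=7
  step 4: row=7, L[7]='n', prepend. Next row=LF[7]=15
  step 5: row=15, L[15]='a', prepend. Next row=LF[15]=4
  step 6: row=4, L[4]='t', prepend. Next row=LF[4]=19
  step 7: row=19, L[19]='s', prepend. Next row=LF[19]=17
  step 8: row=17, L[17]='r', prepend. Next row=LF[17]=16
  step 9: row=16, L[16]='e', prepend. Next row=LF[16]=8
  step 10: row=8, L[8]='d', prepend. Next row=LF[8]=6
  step 11: row=6, L[6]='n', prepend. Next row=LF[6]=14
  step 12: row=14, L[14]='u', prepend. Next row=LF[14]=20
  step 13: row=20, L[20]='s', prepend. Next row=LF[20]=18
  step 14: row=18, L[18]='i', prepend. Next row=LF[18]=10
  step 15: row=10, L[10]='m', prepend. Next row=LF[10]=11
  step 16: row=11, L[11]='a', prepend. Next row=LF[11]=1
  step 17: row=1, L[1]='n', prepend. Next row=LF[1]=12
  step 18: row=12, L[12]='a', prepend. Next row=LF[12]=2
  step 19: row=2, L[2]='n', prepend. Next row=LF[2]=13
  step 20: row=13, L[13]='a', prepend. Next row=LF[13]=3
  step 21: row=3, L[3]='b', prepend. Next row=LF[3]=5
Reversed output: bananamisunderstandi$

Answer: bananamisunderstandi$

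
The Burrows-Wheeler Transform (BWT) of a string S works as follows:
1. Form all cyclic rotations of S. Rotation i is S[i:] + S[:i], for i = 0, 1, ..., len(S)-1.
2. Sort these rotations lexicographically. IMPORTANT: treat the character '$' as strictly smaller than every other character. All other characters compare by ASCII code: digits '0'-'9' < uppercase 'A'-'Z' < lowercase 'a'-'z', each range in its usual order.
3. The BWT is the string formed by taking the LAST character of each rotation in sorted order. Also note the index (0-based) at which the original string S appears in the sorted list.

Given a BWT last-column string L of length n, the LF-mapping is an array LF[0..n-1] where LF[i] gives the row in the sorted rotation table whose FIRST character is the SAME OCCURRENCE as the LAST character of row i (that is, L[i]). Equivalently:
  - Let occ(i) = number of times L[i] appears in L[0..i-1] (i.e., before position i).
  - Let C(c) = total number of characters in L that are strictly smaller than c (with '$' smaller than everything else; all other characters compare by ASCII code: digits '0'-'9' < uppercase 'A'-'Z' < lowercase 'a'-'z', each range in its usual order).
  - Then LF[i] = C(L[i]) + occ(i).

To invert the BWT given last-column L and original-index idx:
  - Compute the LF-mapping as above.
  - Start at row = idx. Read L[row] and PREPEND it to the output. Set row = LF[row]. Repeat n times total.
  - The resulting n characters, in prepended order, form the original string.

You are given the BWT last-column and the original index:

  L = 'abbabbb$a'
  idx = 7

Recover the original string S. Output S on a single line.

Answer: bbaabbba$

Derivation:
LF mapping: 1 4 5 2 6 7 8 0 3
Walk LF starting at row 7, prepending L[row]:
  step 1: row=7, L[7]='$', prepend. Next row=LF[7]=0
  step 2: row=0, L[0]='a', prepend. Next row=LF[0]=1
  step 3: row=1, L[1]='b', prepend. Next row=LF[1]=4
  step 4: row=4, L[4]='b', prepend. Next row=LF[4]=6
  step 5: row=6, L[6]='b', prepend. Next row=LF[6]=8
  step 6: row=8, L[8]='a', prepend. Next row=LF[8]=3
  step 7: row=3, L[3]='a', prepend. Next row=LF[3]=2
  step 8: row=2, L[2]='b', prepend. Next row=LF[2]=5
  step 9: row=5, L[5]='b', prepend. Next row=LF[5]=7
Reversed output: bbaabbba$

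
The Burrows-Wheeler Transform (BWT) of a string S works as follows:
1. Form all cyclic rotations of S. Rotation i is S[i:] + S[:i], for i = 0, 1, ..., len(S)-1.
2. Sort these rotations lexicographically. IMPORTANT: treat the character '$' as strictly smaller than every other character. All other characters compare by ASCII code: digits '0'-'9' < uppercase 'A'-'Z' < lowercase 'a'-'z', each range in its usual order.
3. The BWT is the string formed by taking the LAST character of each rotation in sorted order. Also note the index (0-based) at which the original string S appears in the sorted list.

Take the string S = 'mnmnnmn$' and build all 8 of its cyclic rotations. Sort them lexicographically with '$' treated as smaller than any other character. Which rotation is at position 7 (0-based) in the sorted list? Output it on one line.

All 8 rotations (rotation i = S[i:]+S[:i]):
  rot[0] = mnmnnmn$
  rot[1] = nmnnmn$m
  rot[2] = mnnmn$mn
  rot[3] = nnmn$mnm
  rot[4] = nmn$mnmn
  rot[5] = mn$mnmnn
  rot[6] = n$mnmnnm
  rot[7] = $mnmnnmn
Sorted (with $ < everything):
  sorted[0] = $mnmnnmn
  sorted[1] = mn$mnmnn
  sorted[2] = mnmnnmn$
  sorted[3] = mnnmn$mn
  sorted[4] = n$mnmnnm
  sorted[5] = nmn$mnmn
  sorted[6] = nmnnmn$m
  sorted[7] = nnmn$mnm
sorted[7] = nnmn$mnm

Answer: nnmn$mnm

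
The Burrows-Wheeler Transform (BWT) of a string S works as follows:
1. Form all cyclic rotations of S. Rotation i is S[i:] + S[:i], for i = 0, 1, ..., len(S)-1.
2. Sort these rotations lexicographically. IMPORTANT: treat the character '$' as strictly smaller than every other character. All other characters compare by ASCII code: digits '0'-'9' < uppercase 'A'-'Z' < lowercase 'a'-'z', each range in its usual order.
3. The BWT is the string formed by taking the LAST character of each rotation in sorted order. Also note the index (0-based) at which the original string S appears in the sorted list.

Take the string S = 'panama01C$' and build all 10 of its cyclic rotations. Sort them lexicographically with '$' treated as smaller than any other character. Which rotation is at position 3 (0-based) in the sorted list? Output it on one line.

All 10 rotations (rotation i = S[i:]+S[:i]):
  rot[0] = panama01C$
  rot[1] = anama01C$p
  rot[2] = nama01C$pa
  rot[3] = ama01C$pan
  rot[4] = ma01C$pana
  rot[5] = a01C$panam
  rot[6] = 01C$panama
  rot[7] = 1C$panama0
  rot[8] = C$panama01
  rot[9] = $panama01C
Sorted (with $ < everything):
  sorted[0] = $panama01C
  sorted[1] = 01C$panama
  sorted[2] = 1C$panama0
  sorted[3] = C$panama01
  sorted[4] = a01C$panam
  sorted[5] = ama01C$pan
  sorted[6] = anama01C$p
  sorted[7] = ma01C$pana
  sorted[8] = nama01C$pa
  sorted[9] = panama01C$
sorted[3] = C$panama01

Answer: C$panama01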